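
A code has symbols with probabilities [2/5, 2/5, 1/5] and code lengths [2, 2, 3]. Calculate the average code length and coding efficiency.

Average length L = Σ p_i × l_i = 2.2000 bits
Entropy H = 1.5219 bits
Efficiency η = H/L × 100% = 69.18%


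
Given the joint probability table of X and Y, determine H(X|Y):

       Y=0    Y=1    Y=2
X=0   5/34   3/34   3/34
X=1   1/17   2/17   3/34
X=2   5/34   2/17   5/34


H(X|Y) = Σ_y p(y) H(X|Y=y)
  p(Y=0) = 6/17, H(X|Y=0) = 1.4834
  p(Y=1) = 11/34, H(X|Y=1) = 1.5726
  p(Y=2) = 11/34, H(X|Y=2) = 1.5395
H(X|Y) = 0.3529×1.4834 + 0.3235×1.5726 + 0.3235×1.5395 = 1.5304 bits


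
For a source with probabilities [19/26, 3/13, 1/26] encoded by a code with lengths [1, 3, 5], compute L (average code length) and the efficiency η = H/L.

Average length L = Σ p_i × l_i = 1.6154 bits
Entropy H = 0.9997 bits
Efficiency η = H/L × 100% = 61.88%


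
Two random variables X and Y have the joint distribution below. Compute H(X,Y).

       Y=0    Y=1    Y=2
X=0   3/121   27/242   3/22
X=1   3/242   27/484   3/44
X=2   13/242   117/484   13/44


H(X,Y) = -Σ p(x,y) log₂ p(x,y)
  p(0,0)=3/121: -0.0248 × log₂(0.0248) = 0.1322
  p(0,1)=27/242: -0.1116 × log₂(0.1116) = 0.3530
  p(0,2)=3/22: -0.1364 × log₂(0.1364) = 0.3920
  p(1,0)=3/242: -0.0124 × log₂(0.0124) = 0.0785
  p(1,1)=27/484: -0.0558 × log₂(0.0558) = 0.2323
  p(1,2)=3/44: -0.0682 × log₂(0.0682) = 0.2642
  p(2,0)=13/242: -0.0537 × log₂(0.0537) = 0.2266
  p(2,1)=117/484: -0.2417 × log₂(0.2417) = 0.4952
  p(2,2)=13/44: -0.2955 × log₂(0.2955) = 0.5197
H(X,Y) = 2.6937 bits


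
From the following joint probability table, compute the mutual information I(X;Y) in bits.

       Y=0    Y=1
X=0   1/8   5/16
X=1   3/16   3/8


H(X) = 0.9887, H(Y) = 0.8960, H(X,Y) = 1.8829
I(X;Y) = H(X) + H(Y) - H(X,Y) = 0.0019 bits


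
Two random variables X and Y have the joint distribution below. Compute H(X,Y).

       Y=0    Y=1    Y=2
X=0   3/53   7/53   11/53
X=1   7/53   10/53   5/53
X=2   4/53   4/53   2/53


H(X,Y) = -Σ p(x,y) log₂ p(x,y)
  p(0,0)=3/53: -0.0566 × log₂(0.0566) = 0.2345
  p(0,1)=7/53: -0.1321 × log₂(0.1321) = 0.3857
  p(0,2)=11/53: -0.2075 × log₂(0.2075) = 0.4708
  p(1,0)=7/53: -0.1321 × log₂(0.1321) = 0.3857
  p(1,1)=10/53: -0.1887 × log₂(0.1887) = 0.4540
  p(1,2)=5/53: -0.0943 × log₂(0.0943) = 0.3213
  p(2,0)=4/53: -0.0755 × log₂(0.0755) = 0.2814
  p(2,1)=4/53: -0.0755 × log₂(0.0755) = 0.2814
  p(2,2)=2/53: -0.0377 × log₂(0.0377) = 0.1784
H(X,Y) = 2.9932 bits


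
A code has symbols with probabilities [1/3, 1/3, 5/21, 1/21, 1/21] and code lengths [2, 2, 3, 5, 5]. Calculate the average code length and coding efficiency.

Average length L = Σ p_i × l_i = 2.5238 bits
Entropy H = 1.9679 bits
Efficiency η = H/L × 100% = 77.97%


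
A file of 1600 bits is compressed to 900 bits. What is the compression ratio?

Compression ratio = Original / Compressed
= 1600 / 900 = 1.78:1


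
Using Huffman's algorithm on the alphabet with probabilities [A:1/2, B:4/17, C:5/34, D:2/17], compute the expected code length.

Huffman tree construction:
Combine smallest probabilities repeatedly
Resulting codes:
  A: 0 (length 1)
  B: 10 (length 2)
  C: 111 (length 3)
  D: 110 (length 3)
Average length = Σ p(s) × length(s) = 1.7647 bits


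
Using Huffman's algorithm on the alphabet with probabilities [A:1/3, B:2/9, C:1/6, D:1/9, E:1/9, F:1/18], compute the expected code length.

Huffman tree construction:
Combine smallest probabilities repeatedly
Resulting codes:
  A: 11 (length 2)
  B: 01 (length 2)
  C: 101 (length 3)
  D: 001 (length 3)
  E: 100 (length 3)
  F: 000 (length 3)
Average length = Σ p(s) × length(s) = 2.4444 bits


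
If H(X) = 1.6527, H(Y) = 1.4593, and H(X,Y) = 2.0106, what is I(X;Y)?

I(X;Y) = H(X) + H(Y) - H(X,Y)
I(X;Y) = 1.6527 + 1.4593 - 2.0106 = 1.1014 bits


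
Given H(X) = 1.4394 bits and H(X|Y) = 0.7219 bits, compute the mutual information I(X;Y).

I(X;Y) = H(X) - H(X|Y)
I(X;Y) = 1.4394 - 0.7219 = 0.7175 bits


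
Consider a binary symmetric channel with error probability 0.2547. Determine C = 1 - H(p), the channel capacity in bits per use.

For BSC with error probability p:
C = 1 - H(p) where H(p) is binary entropy
H(0.2547) = -0.2547 × log₂(0.2547) - 0.7453 × log₂(0.7453)
H(p) = 0.8186
C = 1 - 0.8186 = 0.1814 bits/use


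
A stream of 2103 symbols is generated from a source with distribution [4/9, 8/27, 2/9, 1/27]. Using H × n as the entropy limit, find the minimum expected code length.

Entropy H = 1.6982 bits/symbol
Minimum bits = H × n = 1.6982 × 2103
= 3571.41 bits


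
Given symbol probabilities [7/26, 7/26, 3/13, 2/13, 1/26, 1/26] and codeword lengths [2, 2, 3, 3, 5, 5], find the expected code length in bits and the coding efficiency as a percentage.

Average length L = Σ p_i × l_i = 2.6154 bits
Entropy H = 2.2846 bits
Efficiency η = H/L × 100% = 87.35%


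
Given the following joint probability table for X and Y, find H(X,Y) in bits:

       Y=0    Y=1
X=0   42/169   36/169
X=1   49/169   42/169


H(X,Y) = -Σ p(x,y) log₂ p(x,y)
  p(0,0)=42/169: -0.2485 × log₂(0.2485) = 0.4992
  p(0,1)=36/169: -0.2130 × log₂(0.2130) = 0.4752
  p(1,0)=49/169: -0.2899 × log₂(0.2899) = 0.5179
  p(1,1)=42/169: -0.2485 × log₂(0.2485) = 0.4992
H(X,Y) = 1.9915 bits


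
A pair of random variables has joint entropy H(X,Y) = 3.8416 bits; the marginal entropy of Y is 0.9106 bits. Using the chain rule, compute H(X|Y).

Chain rule: H(X,Y) = H(X|Y) + H(Y)
H(X|Y) = H(X,Y) - H(Y) = 3.8416 - 0.9106 = 2.931 bits


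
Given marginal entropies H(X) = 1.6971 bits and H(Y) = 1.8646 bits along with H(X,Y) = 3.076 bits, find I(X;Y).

I(X;Y) = H(X) + H(Y) - H(X,Y)
I(X;Y) = 1.6971 + 1.8646 - 3.076 = 0.4857 bits


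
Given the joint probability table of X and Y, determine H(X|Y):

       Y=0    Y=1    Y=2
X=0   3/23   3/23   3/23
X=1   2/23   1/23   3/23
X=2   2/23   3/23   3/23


H(X|Y) = Σ_y p(y) H(X|Y=y)
  p(Y=0) = 7/23, H(X|Y=0) = 1.5567
  p(Y=1) = 7/23, H(X|Y=1) = 1.4488
  p(Y=2) = 9/23, H(X|Y=2) = 1.5850
H(X|Y) = 0.3043×1.5567 + 0.3043×1.4488 + 0.3913×1.5850 = 1.5349 bits


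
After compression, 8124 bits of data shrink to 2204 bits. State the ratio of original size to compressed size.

Compression ratio = Original / Compressed
= 8124 / 2204 = 3.69:1


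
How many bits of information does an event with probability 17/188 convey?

Information content I(x) = -log₂(p(x))
I = -log₂(17/188) = -log₂(0.0904)
I = 3.4671 bits


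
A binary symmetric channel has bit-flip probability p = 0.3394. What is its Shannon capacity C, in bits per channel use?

For BSC with error probability p:
C = 1 - H(p) where H(p) is binary entropy
H(0.3394) = -0.3394 × log₂(0.3394) - 0.6606 × log₂(0.6606)
H(p) = 0.9242
C = 1 - 0.9242 = 0.0758 bits/use


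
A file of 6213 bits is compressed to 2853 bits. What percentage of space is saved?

Space savings = (1 - Compressed/Original) × 100%
= (1 - 2853/6213) × 100%
= 54.08%


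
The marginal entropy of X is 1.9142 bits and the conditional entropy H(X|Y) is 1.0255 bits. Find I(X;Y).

I(X;Y) = H(X) - H(X|Y)
I(X;Y) = 1.9142 - 1.0255 = 0.8887 bits


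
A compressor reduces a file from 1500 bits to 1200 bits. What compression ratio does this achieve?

Compression ratio = Original / Compressed
= 1500 / 1200 = 1.25:1


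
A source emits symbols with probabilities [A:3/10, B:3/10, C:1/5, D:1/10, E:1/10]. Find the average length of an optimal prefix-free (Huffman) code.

Huffman tree construction:
Combine smallest probabilities repeatedly
Resulting codes:
  A: 10 (length 2)
  B: 11 (length 2)
  C: 00 (length 2)
  D: 010 (length 3)
  E: 011 (length 3)
Average length = Σ p(s) × length(s) = 2.2000 bits


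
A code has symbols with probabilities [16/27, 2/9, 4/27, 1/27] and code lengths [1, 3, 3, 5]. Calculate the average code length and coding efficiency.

Average length L = Σ p_i × l_i = 1.8889 bits
Entropy H = 1.5138 bits
Efficiency η = H/L × 100% = 80.14%


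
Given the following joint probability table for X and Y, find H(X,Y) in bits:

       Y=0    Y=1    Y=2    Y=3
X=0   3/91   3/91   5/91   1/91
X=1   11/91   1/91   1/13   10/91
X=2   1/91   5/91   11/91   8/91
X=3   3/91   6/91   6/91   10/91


H(X,Y) = -Σ p(x,y) log₂ p(x,y)
  p(0,0)=3/91: -0.0330 × log₂(0.0330) = 0.1623
  p(0,1)=3/91: -0.0330 × log₂(0.0330) = 0.1623
  p(0,2)=5/91: -0.0549 × log₂(0.0549) = 0.2300
  p(0,3)=1/91: -0.0110 × log₂(0.0110) = 0.0715
  p(1,0)=11/91: -0.1209 × log₂(0.1209) = 0.3685
  p(1,1)=1/91: -0.0110 × log₂(0.0110) = 0.0715
  p(1,2)=1/13: -0.0769 × log₂(0.0769) = 0.2846
  p(1,3)=10/91: -0.1099 × log₂(0.1099) = 0.3501
  p(2,0)=1/91: -0.0110 × log₂(0.0110) = 0.0715
  p(2,1)=5/91: -0.0549 × log₂(0.0549) = 0.2300
  p(2,2)=11/91: -0.1209 × log₂(0.1209) = 0.3685
  p(2,3)=8/91: -0.0879 × log₂(0.0879) = 0.3084
  p(3,0)=3/91: -0.0330 × log₂(0.0330) = 0.1623
  p(3,1)=6/91: -0.0659 × log₂(0.0659) = 0.2586
  p(3,2)=6/91: -0.0659 × log₂(0.0659) = 0.2586
  p(3,3)=10/91: -0.1099 × log₂(0.1099) = 0.3501
H(X,Y) = 3.7089 bits


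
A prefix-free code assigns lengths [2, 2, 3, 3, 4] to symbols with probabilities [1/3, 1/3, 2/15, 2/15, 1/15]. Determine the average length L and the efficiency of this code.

Average length L = Σ p_i × l_i = 2.4000 bits
Entropy H = 2.0923 bits
Efficiency η = H/L × 100% = 87.18%


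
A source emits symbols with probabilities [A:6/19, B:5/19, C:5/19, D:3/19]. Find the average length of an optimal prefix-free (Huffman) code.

Huffman tree construction:
Combine smallest probabilities repeatedly
Resulting codes:
  A: 11 (length 2)
  B: 01 (length 2)
  C: 10 (length 2)
  D: 00 (length 2)
Average length = Σ p(s) × length(s) = 2.0000 bits


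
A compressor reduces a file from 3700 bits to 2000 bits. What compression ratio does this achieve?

Compression ratio = Original / Compressed
= 3700 / 2000 = 1.85:1


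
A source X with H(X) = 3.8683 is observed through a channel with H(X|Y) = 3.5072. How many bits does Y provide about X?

I(X;Y) = H(X) - H(X|Y)
I(X;Y) = 3.8683 - 3.5072 = 0.3611 bits


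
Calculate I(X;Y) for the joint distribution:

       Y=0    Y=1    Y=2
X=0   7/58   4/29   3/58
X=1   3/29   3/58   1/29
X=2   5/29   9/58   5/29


H(X) = 1.4788, H(Y) = 1.5634, H(X,Y) = 3.0021
I(X;Y) = H(X) + H(Y) - H(X,Y) = 0.0401 bits


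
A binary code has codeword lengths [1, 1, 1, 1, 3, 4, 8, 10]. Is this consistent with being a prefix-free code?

Kraft inequality: Σ 2^(-l_i) ≤ 1 for prefix-free code
Calculating: 2^(-1) + 2^(-1) + 2^(-1) + 2^(-1) + 2^(-3) + 2^(-4) + 2^(-8) + 2^(-10)
= 0.5 + 0.5 + 0.5 + 0.5 + 0.125 + 0.0625 + 0.00390625 + 0.0009765625
= 2.1924
Since 2.1924 > 1, prefix-free code does not exist


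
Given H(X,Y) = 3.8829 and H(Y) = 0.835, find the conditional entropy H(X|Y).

Chain rule: H(X,Y) = H(X|Y) + H(Y)
H(X|Y) = H(X,Y) - H(Y) = 3.8829 - 0.835 = 3.0479 bits


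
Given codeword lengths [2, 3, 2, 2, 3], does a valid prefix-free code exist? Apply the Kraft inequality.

Kraft inequality: Σ 2^(-l_i) ≤ 1 for prefix-free code
Calculating: 2^(-2) + 2^(-3) + 2^(-2) + 2^(-2) + 2^(-3)
= 0.25 + 0.125 + 0.25 + 0.25 + 0.125
= 1.0000
Since 1.0000 ≤ 1, prefix-free code exists


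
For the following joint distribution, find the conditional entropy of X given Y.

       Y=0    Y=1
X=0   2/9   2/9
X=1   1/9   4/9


H(X|Y) = Σ_y p(y) H(X|Y=y)
  p(Y=0) = 1/3, H(X|Y=0) = 0.9183
  p(Y=1) = 2/3, H(X|Y=1) = 0.9183
H(X|Y) = 0.3333×0.9183 + 0.6667×0.9183 = 0.9183 bits


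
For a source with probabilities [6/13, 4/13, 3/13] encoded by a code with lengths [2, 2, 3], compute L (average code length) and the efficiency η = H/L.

Average length L = Σ p_i × l_i = 2.2308 bits
Entropy H = 1.5262 bits
Efficiency η = H/L × 100% = 68.42%


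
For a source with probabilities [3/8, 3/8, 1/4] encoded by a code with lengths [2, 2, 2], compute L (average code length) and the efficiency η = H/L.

Average length L = Σ p_i × l_i = 2.0000 bits
Entropy H = 1.5613 bits
Efficiency η = H/L × 100% = 78.06%


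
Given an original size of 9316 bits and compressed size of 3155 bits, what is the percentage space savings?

Space savings = (1 - Compressed/Original) × 100%
= (1 - 3155/9316) × 100%
= 66.13%


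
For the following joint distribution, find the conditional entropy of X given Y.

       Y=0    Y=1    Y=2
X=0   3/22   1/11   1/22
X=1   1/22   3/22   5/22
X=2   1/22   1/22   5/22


H(X|Y) = Σ_y p(y) H(X|Y=y)
  p(Y=0) = 5/22, H(X|Y=0) = 1.3710
  p(Y=1) = 3/11, H(X|Y=1) = 1.4591
  p(Y=2) = 1/2, H(X|Y=2) = 1.3486
H(X|Y) = 0.2273×1.3710 + 0.2727×1.4591 + 0.5000×1.3486 = 1.3838 bits


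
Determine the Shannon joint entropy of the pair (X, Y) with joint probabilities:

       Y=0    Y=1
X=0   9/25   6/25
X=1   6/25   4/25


H(X,Y) = -Σ p(x,y) log₂ p(x,y)
  p(0,0)=9/25: -0.3600 × log₂(0.3600) = 0.5306
  p(0,1)=6/25: -0.2400 × log₂(0.2400) = 0.4941
  p(1,0)=6/25: -0.2400 × log₂(0.2400) = 0.4941
  p(1,1)=4/25: -0.1600 × log₂(0.1600) = 0.4230
H(X,Y) = 1.9419 bits


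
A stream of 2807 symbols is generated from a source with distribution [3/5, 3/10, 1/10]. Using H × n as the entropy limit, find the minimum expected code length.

Entropy H = 1.2955 bits/symbol
Minimum bits = H × n = 1.2955 × 2807
= 3636.36 bits


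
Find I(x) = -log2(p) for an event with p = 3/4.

Information content I(x) = -log₂(p(x))
I = -log₂(3/4) = -log₂(0.7500)
I = 0.4150 bits


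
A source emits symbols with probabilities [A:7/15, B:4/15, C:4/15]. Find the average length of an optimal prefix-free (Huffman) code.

Huffman tree construction:
Combine smallest probabilities repeatedly
Resulting codes:
  A: 0 (length 1)
  B: 10 (length 2)
  C: 11 (length 2)
Average length = Σ p(s) × length(s) = 1.5333 bits


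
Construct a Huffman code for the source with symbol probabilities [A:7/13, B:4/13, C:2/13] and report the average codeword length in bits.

Huffman tree construction:
Combine smallest probabilities repeatedly
Resulting codes:
  A: 1 (length 1)
  B: 01 (length 2)
  C: 00 (length 2)
Average length = Σ p(s) × length(s) = 1.4615 bits


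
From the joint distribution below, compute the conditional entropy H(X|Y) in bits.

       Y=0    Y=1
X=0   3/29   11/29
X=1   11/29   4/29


H(X|Y) = Σ_y p(y) H(X|Y=y)
  p(Y=0) = 14/29, H(X|Y=0) = 0.7496
  p(Y=1) = 15/29, H(X|Y=1) = 0.8366
H(X|Y) = 0.4828×0.7496 + 0.5172×0.8366 = 0.7946 bits


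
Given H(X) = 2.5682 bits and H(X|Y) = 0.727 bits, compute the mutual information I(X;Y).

I(X;Y) = H(X) - H(X|Y)
I(X;Y) = 2.5682 - 0.727 = 1.8412 bits


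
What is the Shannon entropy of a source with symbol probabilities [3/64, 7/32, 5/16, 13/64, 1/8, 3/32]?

H(X) = -Σ p(x) log₂ p(x)
  -3/64 × log₂(3/64) = 0.2070
  -7/32 × log₂(7/32) = 0.4796
  -5/16 × log₂(5/16) = 0.5244
  -13/64 × log₂(13/64) = 0.4671
  -1/8 × log₂(1/8) = 0.3750
  -3/32 × log₂(3/32) = 0.3202
H(X) = 2.3733 bits


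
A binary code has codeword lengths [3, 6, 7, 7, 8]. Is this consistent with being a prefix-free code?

Kraft inequality: Σ 2^(-l_i) ≤ 1 for prefix-free code
Calculating: 2^(-3) + 2^(-6) + 2^(-7) + 2^(-7) + 2^(-8)
= 0.125 + 0.015625 + 0.0078125 + 0.0078125 + 0.00390625
= 0.1602
Since 0.1602 ≤ 1, prefix-free code exists


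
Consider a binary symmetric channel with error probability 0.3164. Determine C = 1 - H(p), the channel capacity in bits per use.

For BSC with error probability p:
C = 1 - H(p) where H(p) is binary entropy
H(0.3164) = -0.3164 × log₂(0.3164) - 0.6836 × log₂(0.6836)
H(p) = 0.9004
C = 1 - 0.9004 = 0.0996 bits/use


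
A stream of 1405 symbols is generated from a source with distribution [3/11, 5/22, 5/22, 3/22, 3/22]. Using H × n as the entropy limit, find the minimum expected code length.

Entropy H = 2.2668 bits/symbol
Minimum bits = H × n = 2.2668 × 1405
= 3184.79 bits


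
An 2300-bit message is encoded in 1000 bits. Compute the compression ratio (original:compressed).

Compression ratio = Original / Compressed
= 2300 / 1000 = 2.30:1


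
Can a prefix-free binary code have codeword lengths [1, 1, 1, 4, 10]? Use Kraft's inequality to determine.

Kraft inequality: Σ 2^(-l_i) ≤ 1 for prefix-free code
Calculating: 2^(-1) + 2^(-1) + 2^(-1) + 2^(-4) + 2^(-10)
= 0.5 + 0.5 + 0.5 + 0.0625 + 0.0009765625
= 1.5635
Since 1.5635 > 1, prefix-free code does not exist


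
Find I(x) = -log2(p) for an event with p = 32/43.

Information content I(x) = -log₂(p(x))
I = -log₂(32/43) = -log₂(0.7442)
I = 0.4263 bits


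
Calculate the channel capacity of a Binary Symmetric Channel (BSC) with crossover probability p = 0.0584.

For BSC with error probability p:
C = 1 - H(p) where H(p) is binary entropy
H(0.0584) = -0.0584 × log₂(0.0584) - 0.9416 × log₂(0.9416)
H(p) = 0.3211
C = 1 - 0.3211 = 0.6789 bits/use


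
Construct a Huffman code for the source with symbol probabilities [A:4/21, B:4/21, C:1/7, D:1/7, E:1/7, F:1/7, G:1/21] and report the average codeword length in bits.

Huffman tree construction:
Combine smallest probabilities repeatedly
Resulting codes:
  A: 111 (length 3)
  B: 00 (length 2)
  C: 011 (length 3)
  D: 100 (length 3)
  E: 101 (length 3)
  F: 110 (length 3)
  G: 010 (length 3)
Average length = Σ p(s) × length(s) = 2.8095 bits


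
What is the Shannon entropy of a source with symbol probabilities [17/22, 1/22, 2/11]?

H(X) = -Σ p(x) log₂ p(x)
  -17/22 × log₂(17/22) = 0.2874
  -1/22 × log₂(1/22) = 0.2027
  -2/11 × log₂(2/11) = 0.4472
H(X) = 0.9373 bits


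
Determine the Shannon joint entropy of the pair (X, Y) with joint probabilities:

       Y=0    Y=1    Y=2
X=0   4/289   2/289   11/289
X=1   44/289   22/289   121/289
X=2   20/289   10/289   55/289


H(X,Y) = -Σ p(x,y) log₂ p(x,y)
  p(0,0)=4/289: -0.0138 × log₂(0.0138) = 0.0855
  p(0,1)=2/289: -0.0069 × log₂(0.0069) = 0.0497
  p(0,2)=11/289: -0.0381 × log₂(0.0381) = 0.1795
  p(1,0)=44/289: -0.1522 × log₂(0.1522) = 0.4134
  p(1,1)=22/289: -0.0761 × log₂(0.0761) = 0.2828
  p(1,2)=121/289: -0.4187 × log₂(0.4187) = 0.5259
  p(2,0)=20/289: -0.0692 × log₂(0.0692) = 0.2666
  p(2,1)=10/289: -0.0346 × log₂(0.0346) = 0.1679
  p(2,2)=55/289: -0.1903 × log₂(0.1903) = 0.4555
H(X,Y) = 2.4269 bits


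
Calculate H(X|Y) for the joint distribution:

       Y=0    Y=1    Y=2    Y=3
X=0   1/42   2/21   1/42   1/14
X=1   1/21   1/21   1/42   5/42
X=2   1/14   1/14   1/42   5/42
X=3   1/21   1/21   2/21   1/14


H(X|Y) = Σ_y p(y) H(X|Y=y)
  p(Y=0) = 4/21, H(X|Y=0) = 1.9056
  p(Y=1) = 11/42, H(X|Y=1) = 1.9363
  p(Y=2) = 1/6, H(X|Y=2) = 1.6645
  p(Y=3) = 8/21, H(X|Y=3) = 1.9544
H(X|Y) = 0.1905×1.9056 + 0.2619×1.9363 + 0.1667×1.6645 + 0.3810×1.9544 = 1.8921 bits


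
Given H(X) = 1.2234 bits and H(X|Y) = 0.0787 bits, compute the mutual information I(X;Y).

I(X;Y) = H(X) - H(X|Y)
I(X;Y) = 1.2234 - 0.0787 = 1.1447 bits


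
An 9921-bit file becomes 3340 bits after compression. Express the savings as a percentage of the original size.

Space savings = (1 - Compressed/Original) × 100%
= (1 - 3340/9921) × 100%
= 66.33%


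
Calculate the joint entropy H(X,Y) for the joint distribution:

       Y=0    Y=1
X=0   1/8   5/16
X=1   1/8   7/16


H(X,Y) = -Σ p(x,y) log₂ p(x,y)
  p(0,0)=1/8: -0.1250 × log₂(0.1250) = 0.3750
  p(0,1)=5/16: -0.3125 × log₂(0.3125) = 0.5244
  p(1,0)=1/8: -0.1250 × log₂(0.1250) = 0.3750
  p(1,1)=7/16: -0.4375 × log₂(0.4375) = 0.5218
H(X,Y) = 1.7962 bits


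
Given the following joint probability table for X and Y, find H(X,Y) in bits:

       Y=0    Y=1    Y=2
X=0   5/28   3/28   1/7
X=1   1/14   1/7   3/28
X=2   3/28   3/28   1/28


H(X,Y) = -Σ p(x,y) log₂ p(x,y)
  p(0,0)=5/28: -0.1786 × log₂(0.1786) = 0.4438
  p(0,1)=3/28: -0.1071 × log₂(0.1071) = 0.3453
  p(0,2)=1/7: -0.1429 × log₂(0.1429) = 0.4011
  p(1,0)=1/14: -0.0714 × log₂(0.0714) = 0.2720
  p(1,1)=1/7: -0.1429 × log₂(0.1429) = 0.4011
  p(1,2)=3/28: -0.1071 × log₂(0.1071) = 0.3453
  p(2,0)=3/28: -0.1071 × log₂(0.1071) = 0.3453
  p(2,1)=3/28: -0.1071 × log₂(0.1071) = 0.3453
  p(2,2)=1/28: -0.0357 × log₂(0.0357) = 0.1717
H(X,Y) = 3.0706 bits


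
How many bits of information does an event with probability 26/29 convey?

Information content I(x) = -log₂(p(x))
I = -log₂(26/29) = -log₂(0.8966)
I = 0.1575 bits


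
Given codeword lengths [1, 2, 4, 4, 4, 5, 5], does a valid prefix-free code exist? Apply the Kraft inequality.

Kraft inequality: Σ 2^(-l_i) ≤ 1 for prefix-free code
Calculating: 2^(-1) + 2^(-2) + 2^(-4) + 2^(-4) + 2^(-4) + 2^(-5) + 2^(-5)
= 0.5 + 0.25 + 0.0625 + 0.0625 + 0.0625 + 0.03125 + 0.03125
= 1.0000
Since 1.0000 ≤ 1, prefix-free code exists


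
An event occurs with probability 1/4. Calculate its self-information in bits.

Information content I(x) = -log₂(p(x))
I = -log₂(1/4) = -log₂(0.2500)
I = 2.0000 bits


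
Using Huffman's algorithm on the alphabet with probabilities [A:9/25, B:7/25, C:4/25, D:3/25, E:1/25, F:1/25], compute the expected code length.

Huffman tree construction:
Combine smallest probabilities repeatedly
Resulting codes:
  A: 11 (length 2)
  B: 10 (length 2)
  C: 00 (length 2)
  D: 011 (length 3)
  E: 0100 (length 4)
  F: 0101 (length 4)
Average length = Σ p(s) × length(s) = 2.2800 bits


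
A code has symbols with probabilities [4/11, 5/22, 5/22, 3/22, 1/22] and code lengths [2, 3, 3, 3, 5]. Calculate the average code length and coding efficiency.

Average length L = Σ p_i × l_i = 2.7273 bits
Entropy H = 2.0970 bits
Efficiency η = H/L × 100% = 76.89%


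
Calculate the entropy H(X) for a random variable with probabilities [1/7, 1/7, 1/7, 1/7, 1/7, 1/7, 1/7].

H(X) = -Σ p(x) log₂ p(x)
  -1/7 × log₂(1/7) = 0.4011
  -1/7 × log₂(1/7) = 0.4011
  -1/7 × log₂(1/7) = 0.4011
  -1/7 × log₂(1/7) = 0.4011
  -1/7 × log₂(1/7) = 0.4011
  -1/7 × log₂(1/7) = 0.4011
  -1/7 × log₂(1/7) = 0.4011
H(X) = 2.8074 bits


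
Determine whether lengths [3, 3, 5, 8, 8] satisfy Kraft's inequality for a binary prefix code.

Kraft inequality: Σ 2^(-l_i) ≤ 1 for prefix-free code
Calculating: 2^(-3) + 2^(-3) + 2^(-5) + 2^(-8) + 2^(-8)
= 0.125 + 0.125 + 0.03125 + 0.00390625 + 0.00390625
= 0.2891
Since 0.2891 ≤ 1, prefix-free code exists


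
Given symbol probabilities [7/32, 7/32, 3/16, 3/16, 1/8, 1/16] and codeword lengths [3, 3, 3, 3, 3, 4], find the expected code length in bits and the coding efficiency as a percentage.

Average length L = Σ p_i × l_i = 3.0625 bits
Entropy H = 2.4899 bits
Efficiency η = H/L × 100% = 81.30%


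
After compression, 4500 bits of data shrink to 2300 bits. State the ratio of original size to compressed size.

Compression ratio = Original / Compressed
= 4500 / 2300 = 1.96:1


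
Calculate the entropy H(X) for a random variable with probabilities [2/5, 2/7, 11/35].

H(X) = -Σ p(x) log₂ p(x)
  -2/5 × log₂(2/5) = 0.5288
  -2/7 × log₂(2/7) = 0.5164
  -11/35 × log₂(11/35) = 0.5248
H(X) = 1.5700 bits


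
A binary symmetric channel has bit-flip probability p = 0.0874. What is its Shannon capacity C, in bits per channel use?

For BSC with error probability p:
C = 1 - H(p) where H(p) is binary entropy
H(0.0874) = -0.0874 × log₂(0.0874) - 0.9126 × log₂(0.9126)
H(p) = 0.4277
C = 1 - 0.4277 = 0.5723 bits/use


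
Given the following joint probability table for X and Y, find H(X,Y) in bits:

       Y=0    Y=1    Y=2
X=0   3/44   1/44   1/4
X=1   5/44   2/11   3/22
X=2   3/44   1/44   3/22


H(X,Y) = -Σ p(x,y) log₂ p(x,y)
  p(0,0)=3/44: -0.0682 × log₂(0.0682) = 0.2642
  p(0,1)=1/44: -0.0227 × log₂(0.0227) = 0.1241
  p(0,2)=1/4: -0.2500 × log₂(0.2500) = 0.5000
  p(1,0)=5/44: -0.1136 × log₂(0.1136) = 0.3565
  p(1,1)=2/11: -0.1818 × log₂(0.1818) = 0.4472
  p(1,2)=3/22: -0.1364 × log₂(0.1364) = 0.3920
  p(2,0)=3/44: -0.0682 × log₂(0.0682) = 0.2642
  p(2,1)=1/44: -0.0227 × log₂(0.0227) = 0.1241
  p(2,2)=3/22: -0.1364 × log₂(0.1364) = 0.3920
H(X,Y) = 2.8641 bits


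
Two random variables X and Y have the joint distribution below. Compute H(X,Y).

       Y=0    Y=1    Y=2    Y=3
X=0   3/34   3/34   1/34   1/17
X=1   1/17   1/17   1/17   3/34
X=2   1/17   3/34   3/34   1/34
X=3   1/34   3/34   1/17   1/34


H(X,Y) = -Σ p(x,y) log₂ p(x,y)
  p(0,0)=3/34: -0.0882 × log₂(0.0882) = 0.3090
  p(0,1)=3/34: -0.0882 × log₂(0.0882) = 0.3090
  p(0,2)=1/34: -0.0294 × log₂(0.0294) = 0.1496
  p(0,3)=1/17: -0.0588 × log₂(0.0588) = 0.2404
  p(1,0)=1/17: -0.0588 × log₂(0.0588) = 0.2404
  p(1,1)=1/17: -0.0588 × log₂(0.0588) = 0.2404
  p(1,2)=1/17: -0.0588 × log₂(0.0588) = 0.2404
  p(1,3)=3/34: -0.0882 × log₂(0.0882) = 0.3090
  p(2,0)=1/17: -0.0588 × log₂(0.0588) = 0.2404
  p(2,1)=3/34: -0.0882 × log₂(0.0882) = 0.3090
  p(2,2)=3/34: -0.0882 × log₂(0.0882) = 0.3090
  p(2,3)=1/34: -0.0294 × log₂(0.0294) = 0.1496
  p(3,0)=1/34: -0.0294 × log₂(0.0294) = 0.1496
  p(3,1)=3/34: -0.0882 × log₂(0.0882) = 0.3090
  p(3,2)=1/17: -0.0588 × log₂(0.0588) = 0.2404
  p(3,3)=1/34: -0.0294 × log₂(0.0294) = 0.1496
H(X,Y) = 3.8954 bits


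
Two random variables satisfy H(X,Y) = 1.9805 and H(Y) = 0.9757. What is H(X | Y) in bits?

Chain rule: H(X,Y) = H(X|Y) + H(Y)
H(X|Y) = H(X,Y) - H(Y) = 1.9805 - 0.9757 = 1.0048 bits


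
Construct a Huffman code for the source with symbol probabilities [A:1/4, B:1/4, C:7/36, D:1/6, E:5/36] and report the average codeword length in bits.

Huffman tree construction:
Combine smallest probabilities repeatedly
Resulting codes:
  A: 01 (length 2)
  B: 10 (length 2)
  C: 00 (length 2)
  D: 111 (length 3)
  E: 110 (length 3)
Average length = Σ p(s) × length(s) = 2.3056 bits


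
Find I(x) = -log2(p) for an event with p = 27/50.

Information content I(x) = -log₂(p(x))
I = -log₂(27/50) = -log₂(0.5400)
I = 0.8890 bits


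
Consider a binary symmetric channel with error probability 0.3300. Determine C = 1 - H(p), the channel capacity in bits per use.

For BSC with error probability p:
C = 1 - H(p) where H(p) is binary entropy
H(0.3300) = -0.3300 × log₂(0.3300) - 0.6700 × log₂(0.6700)
H(p) = 0.9149
C = 1 - 0.9149 = 0.0851 bits/use


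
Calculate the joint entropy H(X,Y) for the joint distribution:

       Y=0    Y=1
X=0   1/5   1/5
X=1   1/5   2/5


H(X,Y) = -Σ p(x,y) log₂ p(x,y)
  p(0,0)=1/5: -0.2000 × log₂(0.2000) = 0.4644
  p(0,1)=1/5: -0.2000 × log₂(0.2000) = 0.4644
  p(1,0)=1/5: -0.2000 × log₂(0.2000) = 0.4644
  p(1,1)=2/5: -0.4000 × log₂(0.4000) = 0.5288
H(X,Y) = 1.9219 bits


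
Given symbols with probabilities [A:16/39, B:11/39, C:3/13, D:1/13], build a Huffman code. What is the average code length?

Huffman tree construction:
Combine smallest probabilities repeatedly
Resulting codes:
  A: 0 (length 1)
  B: 10 (length 2)
  C: 111 (length 3)
  D: 110 (length 3)
Average length = Σ p(s) × length(s) = 1.8974 bits


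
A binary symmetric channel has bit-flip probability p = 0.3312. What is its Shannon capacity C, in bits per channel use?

For BSC with error probability p:
C = 1 - H(p) where H(p) is binary entropy
H(0.3312) = -0.3312 × log₂(0.3312) - 0.6688 × log₂(0.6688)
H(p) = 0.9161
C = 1 - 0.9161 = 0.0839 bits/use


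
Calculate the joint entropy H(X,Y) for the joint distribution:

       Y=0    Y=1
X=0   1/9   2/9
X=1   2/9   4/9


H(X,Y) = -Σ p(x,y) log₂ p(x,y)
  p(0,0)=1/9: -0.1111 × log₂(0.1111) = 0.3522
  p(0,1)=2/9: -0.2222 × log₂(0.2222) = 0.4822
  p(1,0)=2/9: -0.2222 × log₂(0.2222) = 0.4822
  p(1,1)=4/9: -0.4444 × log₂(0.4444) = 0.5200
H(X,Y) = 1.8366 bits


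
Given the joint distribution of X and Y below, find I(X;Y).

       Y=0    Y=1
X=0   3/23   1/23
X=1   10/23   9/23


H(X) = 0.6666, H(Y) = 0.9877, H(X,Y) = 1.6321
I(X;Y) = H(X) + H(Y) - H(X,Y) = 0.0222 bits


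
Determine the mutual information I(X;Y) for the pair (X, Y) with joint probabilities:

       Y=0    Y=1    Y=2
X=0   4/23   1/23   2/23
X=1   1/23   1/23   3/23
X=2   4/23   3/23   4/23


H(X) = 1.5099, H(Y) = 1.5380, H(X,Y) = 2.9797
I(X;Y) = H(X) + H(Y) - H(X,Y) = 0.0682 bits


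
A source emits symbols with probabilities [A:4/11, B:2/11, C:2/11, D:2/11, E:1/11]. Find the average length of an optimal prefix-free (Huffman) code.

Huffman tree construction:
Combine smallest probabilities repeatedly
Resulting codes:
  A: 11 (length 2)
  B: 101 (length 3)
  C: 00 (length 2)
  D: 01 (length 2)
  E: 100 (length 3)
Average length = Σ p(s) × length(s) = 2.2727 bits


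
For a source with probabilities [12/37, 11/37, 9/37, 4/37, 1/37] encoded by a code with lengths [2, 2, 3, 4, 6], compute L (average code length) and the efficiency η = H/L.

Average length L = Σ p_i × l_i = 2.5676 bits
Entropy H = 2.0310 bits
Efficiency η = H/L × 100% = 79.10%


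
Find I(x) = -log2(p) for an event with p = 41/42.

Information content I(x) = -log₂(p(x))
I = -log₂(41/42) = -log₂(0.9762)
I = 0.0348 bits


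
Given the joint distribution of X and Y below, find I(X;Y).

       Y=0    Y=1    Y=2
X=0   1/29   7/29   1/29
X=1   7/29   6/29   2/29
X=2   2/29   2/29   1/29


H(X) = 1.4531, H(Y) = 1.4158, H(X,Y) = 2.7610
I(X;Y) = H(X) + H(Y) - H(X,Y) = 0.1079 bits


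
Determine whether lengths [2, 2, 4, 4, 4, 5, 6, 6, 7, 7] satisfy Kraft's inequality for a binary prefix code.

Kraft inequality: Σ 2^(-l_i) ≤ 1 for prefix-free code
Calculating: 2^(-2) + 2^(-2) + 2^(-4) + 2^(-4) + 2^(-4) + 2^(-5) + 2^(-6) + 2^(-6) + 2^(-7) + 2^(-7)
= 0.25 + 0.25 + 0.0625 + 0.0625 + 0.0625 + 0.03125 + 0.015625 + 0.015625 + 0.0078125 + 0.0078125
= 0.7656
Since 0.7656 ≤ 1, prefix-free code exists


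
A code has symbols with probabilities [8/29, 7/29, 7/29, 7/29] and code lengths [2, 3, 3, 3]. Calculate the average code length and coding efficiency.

Average length L = Σ p_i × l_i = 2.7241 bits
Entropy H = 1.9975 bits
Efficiency η = H/L × 100% = 73.33%


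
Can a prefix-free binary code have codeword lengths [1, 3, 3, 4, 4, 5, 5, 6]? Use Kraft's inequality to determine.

Kraft inequality: Σ 2^(-l_i) ≤ 1 for prefix-free code
Calculating: 2^(-1) + 2^(-3) + 2^(-3) + 2^(-4) + 2^(-4) + 2^(-5) + 2^(-5) + 2^(-6)
= 0.5 + 0.125 + 0.125 + 0.0625 + 0.0625 + 0.03125 + 0.03125 + 0.015625
= 0.9531
Since 0.9531 ≤ 1, prefix-free code exists


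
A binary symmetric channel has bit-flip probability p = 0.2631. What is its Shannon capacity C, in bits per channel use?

For BSC with error probability p:
C = 1 - H(p) where H(p) is binary entropy
H(0.2631) = -0.2631 × log₂(0.2631) - 0.7369 × log₂(0.7369)
H(p) = 0.8314
C = 1 - 0.8314 = 0.1686 bits/use


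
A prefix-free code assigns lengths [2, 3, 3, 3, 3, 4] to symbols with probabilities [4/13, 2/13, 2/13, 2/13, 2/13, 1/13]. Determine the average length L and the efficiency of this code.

Average length L = Σ p_i × l_i = 2.7692 bits
Entropy H = 2.4697 bits
Efficiency η = H/L × 100% = 89.18%


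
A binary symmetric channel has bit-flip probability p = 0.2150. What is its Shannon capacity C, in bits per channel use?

For BSC with error probability p:
C = 1 - H(p) where H(p) is binary entropy
H(0.2150) = -0.2150 × log₂(0.2150) - 0.7850 × log₂(0.7850)
H(p) = 0.7509
C = 1 - 0.7509 = 0.2491 bits/use


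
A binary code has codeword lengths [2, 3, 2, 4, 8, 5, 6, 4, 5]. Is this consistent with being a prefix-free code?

Kraft inequality: Σ 2^(-l_i) ≤ 1 for prefix-free code
Calculating: 2^(-2) + 2^(-3) + 2^(-2) + 2^(-4) + 2^(-8) + 2^(-5) + 2^(-6) + 2^(-4) + 2^(-5)
= 0.25 + 0.125 + 0.25 + 0.0625 + 0.00390625 + 0.03125 + 0.015625 + 0.0625 + 0.03125
= 0.8320
Since 0.8320 ≤ 1, prefix-free code exists


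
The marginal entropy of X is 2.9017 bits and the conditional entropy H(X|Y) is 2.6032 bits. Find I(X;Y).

I(X;Y) = H(X) - H(X|Y)
I(X;Y) = 2.9017 - 2.6032 = 0.2985 bits


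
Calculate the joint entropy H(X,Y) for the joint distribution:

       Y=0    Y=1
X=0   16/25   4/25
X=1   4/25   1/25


H(X,Y) = -Σ p(x,y) log₂ p(x,y)
  p(0,0)=16/25: -0.6400 × log₂(0.6400) = 0.4121
  p(0,1)=4/25: -0.1600 × log₂(0.1600) = 0.4230
  p(1,0)=4/25: -0.1600 × log₂(0.1600) = 0.4230
  p(1,1)=1/25: -0.0400 × log₂(0.0400) = 0.1858
H(X,Y) = 1.4439 bits


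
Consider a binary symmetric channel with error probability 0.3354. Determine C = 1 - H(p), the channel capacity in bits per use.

For BSC with error probability p:
C = 1 - H(p) where H(p) is binary entropy
H(0.3354) = -0.3354 × log₂(0.3354) - 0.6646 × log₂(0.6646)
H(p) = 0.9203
C = 1 - 0.9203 = 0.0797 bits/use


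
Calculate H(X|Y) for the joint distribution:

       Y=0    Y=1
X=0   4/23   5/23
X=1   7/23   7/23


H(X|Y) = Σ_y p(y) H(X|Y=y)
  p(Y=0) = 11/23, H(X|Y=0) = 0.9457
  p(Y=1) = 12/23, H(X|Y=1) = 0.9799
H(X|Y) = 0.4783×0.9457 + 0.5217×0.9799 = 0.9635 bits


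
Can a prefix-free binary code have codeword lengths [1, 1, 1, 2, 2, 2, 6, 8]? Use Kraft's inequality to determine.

Kraft inequality: Σ 2^(-l_i) ≤ 1 for prefix-free code
Calculating: 2^(-1) + 2^(-1) + 2^(-1) + 2^(-2) + 2^(-2) + 2^(-2) + 2^(-6) + 2^(-8)
= 0.5 + 0.5 + 0.5 + 0.25 + 0.25 + 0.25 + 0.015625 + 0.00390625
= 2.2695
Since 2.2695 > 1, prefix-free code does not exist


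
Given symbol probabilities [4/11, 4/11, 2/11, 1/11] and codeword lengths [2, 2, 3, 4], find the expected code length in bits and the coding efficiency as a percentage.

Average length L = Σ p_i × l_i = 2.3636 bits
Entropy H = 1.8231 bits
Efficiency η = H/L × 100% = 77.13%


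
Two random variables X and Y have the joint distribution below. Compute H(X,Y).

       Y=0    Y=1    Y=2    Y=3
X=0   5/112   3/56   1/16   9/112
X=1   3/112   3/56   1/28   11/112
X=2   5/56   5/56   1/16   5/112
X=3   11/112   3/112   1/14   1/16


H(X,Y) = -Σ p(x,y) log₂ p(x,y)
  p(0,0)=5/112: -0.0446 × log₂(0.0446) = 0.2002
  p(0,1)=3/56: -0.0536 × log₂(0.0536) = 0.2262
  p(0,2)=1/16: -0.0625 × log₂(0.0625) = 0.2500
  p(0,3)=9/112: -0.0804 × log₂(0.0804) = 0.2923
  p(1,0)=3/112: -0.0268 × log₂(0.0268) = 0.1399
  p(1,1)=3/56: -0.0536 × log₂(0.0536) = 0.2262
  p(1,2)=1/28: -0.0357 × log₂(0.0357) = 0.1717
  p(1,3)=11/112: -0.0982 × log₂(0.0982) = 0.3288
  p(2,0)=5/56: -0.0893 × log₂(0.0893) = 0.3112
  p(2,1)=5/56: -0.0893 × log₂(0.0893) = 0.3112
  p(2,2)=1/16: -0.0625 × log₂(0.0625) = 0.2500
  p(2,3)=5/112: -0.0446 × log₂(0.0446) = 0.2002
  p(3,0)=11/112: -0.0982 × log₂(0.0982) = 0.3288
  p(3,1)=3/112: -0.0268 × log₂(0.0268) = 0.1399
  p(3,2)=1/14: -0.0714 × log₂(0.0714) = 0.2720
  p(3,3)=1/16: -0.0625 × log₂(0.0625) = 0.2500
H(X,Y) = 3.8986 bits


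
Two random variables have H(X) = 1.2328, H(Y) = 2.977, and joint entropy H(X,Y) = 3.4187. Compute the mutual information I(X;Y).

I(X;Y) = H(X) + H(Y) - H(X,Y)
I(X;Y) = 1.2328 + 2.977 - 3.4187 = 0.7911 bits


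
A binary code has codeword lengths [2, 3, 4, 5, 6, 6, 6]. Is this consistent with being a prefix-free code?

Kraft inequality: Σ 2^(-l_i) ≤ 1 for prefix-free code
Calculating: 2^(-2) + 2^(-3) + 2^(-4) + 2^(-5) + 2^(-6) + 2^(-6) + 2^(-6)
= 0.25 + 0.125 + 0.0625 + 0.03125 + 0.015625 + 0.015625 + 0.015625
= 0.5156
Since 0.5156 ≤ 1, prefix-free code exists


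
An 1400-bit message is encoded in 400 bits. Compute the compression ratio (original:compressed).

Compression ratio = Original / Compressed
= 1400 / 400 = 3.50:1


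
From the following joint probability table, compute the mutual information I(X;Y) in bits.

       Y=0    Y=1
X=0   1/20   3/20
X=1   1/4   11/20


H(X) = 0.7219, H(Y) = 0.8813, H(X,Y) = 1.6010
I(X;Y) = H(X) + H(Y) - H(X,Y) = 0.0022 bits


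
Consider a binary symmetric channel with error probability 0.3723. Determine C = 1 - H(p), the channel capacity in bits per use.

For BSC with error probability p:
C = 1 - H(p) where H(p) is binary entropy
H(0.3723) = -0.3723 × log₂(0.3723) - 0.6277 × log₂(0.6277)
H(p) = 0.9524
C = 1 - 0.9524 = 0.0476 bits/use


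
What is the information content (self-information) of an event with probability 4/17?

Information content I(x) = -log₂(p(x))
I = -log₂(4/17) = -log₂(0.2353)
I = 2.0875 bits


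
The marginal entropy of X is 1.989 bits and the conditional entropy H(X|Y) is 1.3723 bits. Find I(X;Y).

I(X;Y) = H(X) - H(X|Y)
I(X;Y) = 1.989 - 1.3723 = 0.6167 bits


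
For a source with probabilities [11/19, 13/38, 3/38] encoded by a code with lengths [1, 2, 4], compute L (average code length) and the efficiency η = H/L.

Average length L = Σ p_i × l_i = 1.5789 bits
Entropy H = 1.2751 bits
Efficiency η = H/L × 100% = 80.76%


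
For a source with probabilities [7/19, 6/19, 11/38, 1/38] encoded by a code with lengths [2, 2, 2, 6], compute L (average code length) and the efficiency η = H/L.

Average length L = Σ p_i × l_i = 2.1053 bits
Entropy H = 1.7117 bits
Efficiency η = H/L × 100% = 81.31%


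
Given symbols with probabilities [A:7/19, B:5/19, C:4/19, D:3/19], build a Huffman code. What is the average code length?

Huffman tree construction:
Combine smallest probabilities repeatedly
Resulting codes:
  A: 11 (length 2)
  B: 10 (length 2)
  C: 01 (length 2)
  D: 00 (length 2)
Average length = Σ p(s) × length(s) = 2.0000 bits


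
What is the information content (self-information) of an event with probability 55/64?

Information content I(x) = -log₂(p(x))
I = -log₂(55/64) = -log₂(0.8594)
I = 0.2186 bits


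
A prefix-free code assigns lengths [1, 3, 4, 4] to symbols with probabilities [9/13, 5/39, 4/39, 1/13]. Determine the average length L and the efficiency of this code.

Average length L = Σ p_i × l_i = 1.7949 bits
Entropy H = 1.3688 bits
Efficiency η = H/L × 100% = 76.26%


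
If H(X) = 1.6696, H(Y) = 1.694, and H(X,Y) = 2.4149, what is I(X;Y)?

I(X;Y) = H(X) + H(Y) - H(X,Y)
I(X;Y) = 1.6696 + 1.694 - 2.4149 = 0.9487 bits


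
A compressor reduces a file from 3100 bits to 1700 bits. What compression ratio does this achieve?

Compression ratio = Original / Compressed
= 3100 / 1700 = 1.82:1


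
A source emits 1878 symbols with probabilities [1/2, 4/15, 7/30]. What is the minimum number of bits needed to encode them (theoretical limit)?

Entropy H = 1.4984 bits/symbol
Minimum bits = H × n = 1.4984 × 1878
= 2813.99 bits


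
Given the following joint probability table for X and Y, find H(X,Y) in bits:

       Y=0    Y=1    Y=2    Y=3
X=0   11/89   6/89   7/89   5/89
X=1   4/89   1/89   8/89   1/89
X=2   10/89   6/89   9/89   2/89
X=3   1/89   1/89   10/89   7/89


H(X,Y) = -Σ p(x,y) log₂ p(x,y)
  p(0,0)=11/89: -0.1236 × log₂(0.1236) = 0.3728
  p(0,1)=6/89: -0.0674 × log₂(0.0674) = 0.2623
  p(0,2)=7/89: -0.0787 × log₂(0.0787) = 0.2885
  p(0,3)=5/89: -0.0562 × log₂(0.0562) = 0.2334
  p(1,0)=4/89: -0.0449 × log₂(0.0449) = 0.2012
  p(1,1)=1/89: -0.0112 × log₂(0.0112) = 0.0728
  p(1,2)=8/89: -0.0899 × log₂(0.0899) = 0.3124
  p(1,3)=1/89: -0.0112 × log₂(0.0112) = 0.0728
  p(2,0)=10/89: -0.1124 × log₂(0.1124) = 0.3544
  p(2,1)=6/89: -0.0674 × log₂(0.0674) = 0.2623
  p(2,2)=9/89: -0.1011 × log₂(0.1011) = 0.3343
  p(2,3)=2/89: -0.0225 × log₂(0.0225) = 0.1231
  p(3,0)=1/89: -0.0112 × log₂(0.0112) = 0.0728
  p(3,1)=1/89: -0.0112 × log₂(0.0112) = 0.0728
  p(3,2)=10/89: -0.1124 × log₂(0.1124) = 0.3544
  p(3,3)=7/89: -0.0787 × log₂(0.0787) = 0.2885
H(X,Y) = 3.6785 bits


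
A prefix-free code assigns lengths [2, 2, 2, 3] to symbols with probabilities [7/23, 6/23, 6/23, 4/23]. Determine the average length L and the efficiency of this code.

Average length L = Σ p_i × l_i = 2.1739 bits
Entropy H = 1.9726 bits
Efficiency η = H/L × 100% = 90.74%


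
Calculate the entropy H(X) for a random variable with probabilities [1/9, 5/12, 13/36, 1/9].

H(X) = -Σ p(x) log₂ p(x)
  -1/9 × log₂(1/9) = 0.3522
  -5/12 × log₂(5/12) = 0.5263
  -13/36 × log₂(13/36) = 0.5306
  -1/9 × log₂(1/9) = 0.3522
H(X) = 1.7613 bits
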